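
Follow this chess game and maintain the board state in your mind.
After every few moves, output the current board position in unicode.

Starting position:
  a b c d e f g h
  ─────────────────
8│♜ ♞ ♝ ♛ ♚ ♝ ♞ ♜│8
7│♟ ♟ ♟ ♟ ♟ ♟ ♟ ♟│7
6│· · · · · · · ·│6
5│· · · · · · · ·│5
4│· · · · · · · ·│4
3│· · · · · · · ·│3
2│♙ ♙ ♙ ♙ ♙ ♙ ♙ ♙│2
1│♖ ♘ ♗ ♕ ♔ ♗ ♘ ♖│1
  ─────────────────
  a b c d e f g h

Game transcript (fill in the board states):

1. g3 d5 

  a b c d e f g h
  ─────────────────
8│♜ ♞ ♝ ♛ ♚ ♝ ♞ ♜│8
7│♟ ♟ ♟ · ♟ ♟ ♟ ♟│7
6│· · · · · · · ·│6
5│· · · ♟ · · · ·│5
4│· · · · · · · ·│4
3│· · · · · · ♙ ·│3
2│♙ ♙ ♙ ♙ ♙ ♙ · ♙│2
1│♖ ♘ ♗ ♕ ♔ ♗ ♘ ♖│1
  ─────────────────
  a b c d e f g h

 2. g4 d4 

  a b c d e f g h
  ─────────────────
8│♜ ♞ ♝ ♛ ♚ ♝ ♞ ♜│8
7│♟ ♟ ♟ · ♟ ♟ ♟ ♟│7
6│· · · · · · · ·│6
5│· · · · · · · ·│5
4│· · · ♟ · · ♙ ·│4
3│· · · · · · · ·│3
2│♙ ♙ ♙ ♙ ♙ ♙ · ♙│2
1│♖ ♘ ♗ ♕ ♔ ♗ ♘ ♖│1
  ─────────────────
  a b c d e f g h

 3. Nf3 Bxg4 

  a b c d e f g h
  ─────────────────
8│♜ ♞ · ♛ ♚ ♝ ♞ ♜│8
7│♟ ♟ ♟ · ♟ ♟ ♟ ♟│7
6│· · · · · · · ·│6
5│· · · · · · · ·│5
4│· · · ♟ · · ♝ ·│4
3│· · · · · ♘ · ·│3
2│♙ ♙ ♙ ♙ ♙ ♙ · ♙│2
1│♖ ♘ ♗ ♕ ♔ ♗ · ♖│1
  ─────────────────
  a b c d e f g h

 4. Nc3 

  a b c d e f g h
  ─────────────────
8│♜ ♞ · ♛ ♚ ♝ ♞ ♜│8
7│♟ ♟ ♟ · ♟ ♟ ♟ ♟│7
6│· · · · · · · ·│6
5│· · · · · · · ·│5
4│· · · ♟ · · ♝ ·│4
3│· · ♘ · · ♘ · ·│3
2│♙ ♙ ♙ ♙ ♙ ♙ · ♙│2
1│♖ · ♗ ♕ ♔ ♗ · ♖│1
  ─────────────────
  a b c d e f g h


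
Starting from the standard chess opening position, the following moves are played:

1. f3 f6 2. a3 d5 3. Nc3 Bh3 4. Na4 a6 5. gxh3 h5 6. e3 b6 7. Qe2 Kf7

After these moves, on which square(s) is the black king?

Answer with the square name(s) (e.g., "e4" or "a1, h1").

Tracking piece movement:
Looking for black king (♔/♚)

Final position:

  a b c d e f g h
  ─────────────────
8│♜ ♞ · ♛ · ♝ ♞ ♜│8
7│· · ♟ · ♟ ♚ ♟ ·│7
6│♟ ♟ · · · ♟ · ·│6
5│· · · ♟ · · · ♟│5
4│♘ · · · · · · ·│4
3│♙ · · · ♙ ♙ · ♙│3
2│· ♙ ♙ ♙ ♕ · · ♙│2
1│♖ · ♗ · ♔ ♗ ♘ ♖│1
  ─────────────────
  a b c d e f g h


f7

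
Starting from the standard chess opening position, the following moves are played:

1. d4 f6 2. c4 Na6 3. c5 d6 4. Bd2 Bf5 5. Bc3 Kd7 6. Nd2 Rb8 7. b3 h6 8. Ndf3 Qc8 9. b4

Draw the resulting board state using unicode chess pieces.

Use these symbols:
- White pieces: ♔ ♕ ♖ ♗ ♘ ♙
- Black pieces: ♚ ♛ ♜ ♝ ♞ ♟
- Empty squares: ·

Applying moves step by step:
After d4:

♜ ♞ ♝ ♛ ♚ ♝ ♞ ♜
♟ ♟ ♟ ♟ ♟ ♟ ♟ ♟
· · · · · · · ·
· · · · · · · ·
· · · ♙ · · · ·
· · · · · · · ·
♙ ♙ ♙ · ♙ ♙ ♙ ♙
♖ ♘ ♗ ♕ ♔ ♗ ♘ ♖


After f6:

♜ ♞ ♝ ♛ ♚ ♝ ♞ ♜
♟ ♟ ♟ ♟ ♟ · ♟ ♟
· · · · · ♟ · ·
· · · · · · · ·
· · · ♙ · · · ·
· · · · · · · ·
♙ ♙ ♙ · ♙ ♙ ♙ ♙
♖ ♘ ♗ ♕ ♔ ♗ ♘ ♖


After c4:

♜ ♞ ♝ ♛ ♚ ♝ ♞ ♜
♟ ♟ ♟ ♟ ♟ · ♟ ♟
· · · · · ♟ · ·
· · · · · · · ·
· · ♙ ♙ · · · ·
· · · · · · · ·
♙ ♙ · · ♙ ♙ ♙ ♙
♖ ♘ ♗ ♕ ♔ ♗ ♘ ♖


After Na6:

♜ · ♝ ♛ ♚ ♝ ♞ ♜
♟ ♟ ♟ ♟ ♟ · ♟ ♟
♞ · · · · ♟ · ·
· · · · · · · ·
· · ♙ ♙ · · · ·
· · · · · · · ·
♙ ♙ · · ♙ ♙ ♙ ♙
♖ ♘ ♗ ♕ ♔ ♗ ♘ ♖


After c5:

♜ · ♝ ♛ ♚ ♝ ♞ ♜
♟ ♟ ♟ ♟ ♟ · ♟ ♟
♞ · · · · ♟ · ·
· · ♙ · · · · ·
· · · ♙ · · · ·
· · · · · · · ·
♙ ♙ · · ♙ ♙ ♙ ♙
♖ ♘ ♗ ♕ ♔ ♗ ♘ ♖


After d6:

♜ · ♝ ♛ ♚ ♝ ♞ ♜
♟ ♟ ♟ · ♟ · ♟ ♟
♞ · · ♟ · ♟ · ·
· · ♙ · · · · ·
· · · ♙ · · · ·
· · · · · · · ·
♙ ♙ · · ♙ ♙ ♙ ♙
♖ ♘ ♗ ♕ ♔ ♗ ♘ ♖


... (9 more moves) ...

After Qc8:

· ♜ ♛ · · ♝ ♞ ♜
♟ ♟ ♟ ♚ ♟ · ♟ ·
♞ · · ♟ · ♟ · ♟
· · ♙ · · ♝ · ·
· · · ♙ · · · ·
· ♙ ♗ · · ♘ · ·
♙ · · · ♙ ♙ ♙ ♙
♖ · · ♕ ♔ ♗ ♘ ♖


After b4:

· ♜ ♛ · · ♝ ♞ ♜
♟ ♟ ♟ ♚ ♟ · ♟ ·
♞ · · ♟ · ♟ · ♟
· · ♙ · · ♝ · ·
· ♙ · ♙ · · · ·
· · ♗ · · ♘ · ·
♙ · · · ♙ ♙ ♙ ♙
♖ · · ♕ ♔ ♗ ♘ ♖



  a b c d e f g h
  ─────────────────
8│· ♜ ♛ · · ♝ ♞ ♜│8
7│♟ ♟ ♟ ♚ ♟ · ♟ ·│7
6│♞ · · ♟ · ♟ · ♟│6
5│· · ♙ · · ♝ · ·│5
4│· ♙ · ♙ · · · ·│4
3│· · ♗ · · ♘ · ·│3
2│♙ · · · ♙ ♙ ♙ ♙│2
1│♖ · · ♕ ♔ ♗ ♘ ♖│1
  ─────────────────
  a b c d e f g h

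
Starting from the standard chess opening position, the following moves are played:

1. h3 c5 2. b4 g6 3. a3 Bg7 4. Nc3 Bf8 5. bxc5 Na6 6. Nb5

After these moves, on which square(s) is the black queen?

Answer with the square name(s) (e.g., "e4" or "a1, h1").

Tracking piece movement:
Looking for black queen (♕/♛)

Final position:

  a b c d e f g h
  ─────────────────
8│♜ · ♝ ♛ ♚ ♝ ♞ ♜│8
7│♟ ♟ · ♟ ♟ ♟ · ♟│7
6│♞ · · · · · ♟ ·│6
5│· ♘ ♙ · · · · ·│5
4│· · · · · · · ·│4
3│♙ · · · · · · ♙│3
2│· · ♙ ♙ ♙ ♙ ♙ ·│2
1│♖ · ♗ ♕ ♔ ♗ ♘ ♖│1
  ─────────────────
  a b c d e f g h


d8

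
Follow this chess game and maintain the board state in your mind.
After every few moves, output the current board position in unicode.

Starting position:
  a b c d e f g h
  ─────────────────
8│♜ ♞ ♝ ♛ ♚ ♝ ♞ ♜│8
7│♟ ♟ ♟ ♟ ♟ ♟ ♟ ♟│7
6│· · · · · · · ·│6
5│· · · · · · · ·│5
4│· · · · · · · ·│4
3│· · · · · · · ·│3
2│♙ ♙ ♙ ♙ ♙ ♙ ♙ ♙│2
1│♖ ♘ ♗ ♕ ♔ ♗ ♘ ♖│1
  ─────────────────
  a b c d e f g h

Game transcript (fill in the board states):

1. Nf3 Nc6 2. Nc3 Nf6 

  a b c d e f g h
  ─────────────────
8│♜ · ♝ ♛ ♚ ♝ · ♜│8
7│♟ ♟ ♟ ♟ ♟ ♟ ♟ ♟│7
6│· · ♞ · · ♞ · ·│6
5│· · · · · · · ·│5
4│· · · · · · · ·│4
3│· · ♘ · · ♘ · ·│3
2│♙ ♙ ♙ ♙ ♙ ♙ ♙ ♙│2
1│♖ · ♗ ♕ ♔ ♗ · ♖│1
  ─────────────────
  a b c d e f g h

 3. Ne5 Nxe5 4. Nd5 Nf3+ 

  a b c d e f g h
  ─────────────────
8│♜ · ♝ ♛ ♚ ♝ · ♜│8
7│♟ ♟ ♟ ♟ ♟ ♟ ♟ ♟│7
6│· · · · · ♞ · ·│6
5│· · · ♘ · · · ·│5
4│· · · · · · · ·│4
3│· · · · · ♞ · ·│3
2│♙ ♙ ♙ ♙ ♙ ♙ ♙ ♙│2
1│♖ · ♗ ♕ ♔ ♗ · ♖│1
  ─────────────────
  a b c d e f g h

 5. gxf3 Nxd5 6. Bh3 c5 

  a b c d e f g h
  ─────────────────
8│♜ · ♝ ♛ ♚ ♝ · ♜│8
7│♟ ♟ · ♟ ♟ ♟ ♟ ♟│7
6│· · · · · · · ·│6
5│· · ♟ ♞ · · · ·│5
4│· · · · · · · ·│4
3│· · · · · ♙ · ♗│3
2│♙ ♙ ♙ ♙ ♙ ♙ · ♙│2
1│♖ · ♗ ♕ ♔ · · ♖│1
  ─────────────────
  a b c d e f g h



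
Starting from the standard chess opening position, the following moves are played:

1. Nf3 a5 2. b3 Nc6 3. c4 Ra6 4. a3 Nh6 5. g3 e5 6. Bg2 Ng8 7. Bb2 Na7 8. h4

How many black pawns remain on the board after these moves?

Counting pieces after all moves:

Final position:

  a b c d e f g h
  ─────────────────
8│· · ♝ ♛ ♚ ♝ ♞ ♜│8
7│♞ ♟ ♟ ♟ · ♟ ♟ ♟│7
6│♜ · · · · · · ·│6
5│♟ · · · ♟ · · ·│5
4│· · ♙ · · · · ♙│4
3│♙ ♙ · · · ♘ ♙ ·│3
2│· ♗ · ♙ ♙ ♙ ♗ ·│2
1│♖ ♘ · ♕ ♔ · · ♖│1
  ─────────────────
  a b c d e f g h


8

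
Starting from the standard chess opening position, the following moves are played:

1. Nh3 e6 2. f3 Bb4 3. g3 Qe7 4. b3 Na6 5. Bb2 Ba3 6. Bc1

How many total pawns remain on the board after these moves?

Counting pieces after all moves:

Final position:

  a b c d e f g h
  ─────────────────
8│♜ · ♝ · ♚ · ♞ ♜│8
7│♟ ♟ ♟ ♟ ♛ ♟ ♟ ♟│7
6│♞ · · · ♟ · · ·│6
5│· · · · · · · ·│5
4│· · · · · · · ·│4
3│♝ ♙ · · · ♙ ♙ ♘│3
2│♙ · ♙ ♙ ♙ · · ♙│2
1│♖ ♘ ♗ ♕ ♔ ♗ · ♖│1
  ─────────────────
  a b c d e f g h


16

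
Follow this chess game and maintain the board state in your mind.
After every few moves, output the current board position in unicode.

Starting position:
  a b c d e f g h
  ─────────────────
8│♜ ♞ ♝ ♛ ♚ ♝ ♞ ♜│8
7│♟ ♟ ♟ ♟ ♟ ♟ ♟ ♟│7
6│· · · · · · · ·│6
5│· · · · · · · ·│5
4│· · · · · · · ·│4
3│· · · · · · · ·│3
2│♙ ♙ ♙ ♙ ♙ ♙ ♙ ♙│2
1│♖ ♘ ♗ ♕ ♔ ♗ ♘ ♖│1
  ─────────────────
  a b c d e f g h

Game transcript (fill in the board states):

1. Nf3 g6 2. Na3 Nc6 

  a b c d e f g h
  ─────────────────
8│♜ · ♝ ♛ ♚ ♝ ♞ ♜│8
7│♟ ♟ ♟ ♟ ♟ ♟ · ♟│7
6│· · ♞ · · · ♟ ·│6
5│· · · · · · · ·│5
4│· · · · · · · ·│4
3│♘ · · · · ♘ · ·│3
2│♙ ♙ ♙ ♙ ♙ ♙ ♙ ♙│2
1│♖ · ♗ ♕ ♔ ♗ · ♖│1
  ─────────────────
  a b c d e f g h

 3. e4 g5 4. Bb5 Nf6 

  a b c d e f g h
  ─────────────────
8│♜ · ♝ ♛ ♚ ♝ · ♜│8
7│♟ ♟ ♟ ♟ ♟ ♟ · ♟│7
6│· · ♞ · · ♞ · ·│6
5│· ♗ · · · · ♟ ·│5
4│· · · · ♙ · · ·│4
3│♘ · · · · ♘ · ·│3
2│♙ ♙ ♙ ♙ · ♙ ♙ ♙│2
1│♖ · ♗ ♕ ♔ · · ♖│1
  ─────────────────
  a b c d e f g h

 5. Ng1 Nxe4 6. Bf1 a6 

  a b c d e f g h
  ─────────────────
8│♜ · ♝ ♛ ♚ ♝ · ♜│8
7│· ♟ ♟ ♟ ♟ ♟ · ♟│7
6│♟ · ♞ · · · · ·│6
5│· · · · · · ♟ ·│5
4│· · · · ♞ · · ·│4
3│♘ · · · · · · ·│3
2│♙ ♙ ♙ ♙ · ♙ ♙ ♙│2
1│♖ · ♗ ♕ ♔ ♗ ♘ ♖│1
  ─────────────────
  a b c d e f g h



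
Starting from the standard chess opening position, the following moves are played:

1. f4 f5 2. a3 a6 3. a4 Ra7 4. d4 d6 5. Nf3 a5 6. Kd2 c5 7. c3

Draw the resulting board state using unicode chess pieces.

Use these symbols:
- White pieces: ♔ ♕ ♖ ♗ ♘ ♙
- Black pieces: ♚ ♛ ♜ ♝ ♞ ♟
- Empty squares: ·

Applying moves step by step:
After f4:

♜ ♞ ♝ ♛ ♚ ♝ ♞ ♜
♟ ♟ ♟ ♟ ♟ ♟ ♟ ♟
· · · · · · · ·
· · · · · · · ·
· · · · · ♙ · ·
· · · · · · · ·
♙ ♙ ♙ ♙ ♙ · ♙ ♙
♖ ♘ ♗ ♕ ♔ ♗ ♘ ♖


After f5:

♜ ♞ ♝ ♛ ♚ ♝ ♞ ♜
♟ ♟ ♟ ♟ ♟ · ♟ ♟
· · · · · · · ·
· · · · · ♟ · ·
· · · · · ♙ · ·
· · · · · · · ·
♙ ♙ ♙ ♙ ♙ · ♙ ♙
♖ ♘ ♗ ♕ ♔ ♗ ♘ ♖


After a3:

♜ ♞ ♝ ♛ ♚ ♝ ♞ ♜
♟ ♟ ♟ ♟ ♟ · ♟ ♟
· · · · · · · ·
· · · · · ♟ · ·
· · · · · ♙ · ·
♙ · · · · · · ·
· ♙ ♙ ♙ ♙ · ♙ ♙
♖ ♘ ♗ ♕ ♔ ♗ ♘ ♖


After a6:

♜ ♞ ♝ ♛ ♚ ♝ ♞ ♜
· ♟ ♟ ♟ ♟ · ♟ ♟
♟ · · · · · · ·
· · · · · ♟ · ·
· · · · · ♙ · ·
♙ · · · · · · ·
· ♙ ♙ ♙ ♙ · ♙ ♙
♖ ♘ ♗ ♕ ♔ ♗ ♘ ♖


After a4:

♜ ♞ ♝ ♛ ♚ ♝ ♞ ♜
· ♟ ♟ ♟ ♟ · ♟ ♟
♟ · · · · · · ·
· · · · · ♟ · ·
♙ · · · · ♙ · ·
· · · · · · · ·
· ♙ ♙ ♙ ♙ · ♙ ♙
♖ ♘ ♗ ♕ ♔ ♗ ♘ ♖


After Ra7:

· ♞ ♝ ♛ ♚ ♝ ♞ ♜
♜ ♟ ♟ ♟ ♟ · ♟ ♟
♟ · · · · · · ·
· · · · · ♟ · ·
♙ · · · · ♙ · ·
· · · · · · · ·
· ♙ ♙ ♙ ♙ · ♙ ♙
♖ ♘ ♗ ♕ ♔ ♗ ♘ ♖


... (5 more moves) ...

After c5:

· ♞ ♝ ♛ ♚ ♝ ♞ ♜
♜ ♟ · · ♟ · ♟ ♟
· · · ♟ · · · ·
♟ · ♟ · · ♟ · ·
♙ · · ♙ · ♙ · ·
· · · · · ♘ · ·
· ♙ ♙ ♔ ♙ · ♙ ♙
♖ ♘ ♗ ♕ · ♗ · ♖


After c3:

· ♞ ♝ ♛ ♚ ♝ ♞ ♜
♜ ♟ · · ♟ · ♟ ♟
· · · ♟ · · · ·
♟ · ♟ · · ♟ · ·
♙ · · ♙ · ♙ · ·
· · ♙ · · ♘ · ·
· ♙ · ♔ ♙ · ♙ ♙
♖ ♘ ♗ ♕ · ♗ · ♖



  a b c d e f g h
  ─────────────────
8│· ♞ ♝ ♛ ♚ ♝ ♞ ♜│8
7│♜ ♟ · · ♟ · ♟ ♟│7
6│· · · ♟ · · · ·│6
5│♟ · ♟ · · ♟ · ·│5
4│♙ · · ♙ · ♙ · ·│4
3│· · ♙ · · ♘ · ·│3
2│· ♙ · ♔ ♙ · ♙ ♙│2
1│♖ ♘ ♗ ♕ · ♗ · ♖│1
  ─────────────────
  a b c d e f g h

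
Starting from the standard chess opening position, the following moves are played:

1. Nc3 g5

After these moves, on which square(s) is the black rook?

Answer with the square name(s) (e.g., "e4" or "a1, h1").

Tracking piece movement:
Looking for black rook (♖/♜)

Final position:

  a b c d e f g h
  ─────────────────
8│♜ ♞ ♝ ♛ ♚ ♝ ♞ ♜│8
7│♟ ♟ ♟ ♟ ♟ ♟ · ♟│7
6│· · · · · · · ·│6
5│· · · · · · ♟ ·│5
4│· · · · · · · ·│4
3│· · ♘ · · · · ·│3
2│♙ ♙ ♙ ♙ ♙ ♙ ♙ ♙│2
1│♖ · ♗ ♕ ♔ ♗ ♘ ♖│1
  ─────────────────
  a b c d e f g h


a8, h8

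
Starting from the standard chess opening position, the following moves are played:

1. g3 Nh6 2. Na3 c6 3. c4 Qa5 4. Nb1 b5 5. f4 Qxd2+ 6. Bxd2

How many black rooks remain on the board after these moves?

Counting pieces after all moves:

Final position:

  a b c d e f g h
  ─────────────────
8│♜ ♞ ♝ · ♚ ♝ · ♜│8
7│♟ · · ♟ ♟ ♟ ♟ ♟│7
6│· · ♟ · · · · ♞│6
5│· ♟ · · · · · ·│5
4│· · ♙ · · ♙ · ·│4
3│· · · · · · ♙ ·│3
2│♙ ♙ · ♗ ♙ · · ♙│2
1│♖ ♘ · ♕ ♔ ♗ ♘ ♖│1
  ─────────────────
  a b c d e f g h


2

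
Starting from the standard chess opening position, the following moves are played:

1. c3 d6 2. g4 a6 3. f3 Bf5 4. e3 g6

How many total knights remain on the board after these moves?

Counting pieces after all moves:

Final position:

  a b c d e f g h
  ─────────────────
8│♜ ♞ · ♛ ♚ ♝ ♞ ♜│8
7│· ♟ ♟ · ♟ ♟ · ♟│7
6│♟ · · ♟ · · ♟ ·│6
5│· · · · · ♝ · ·│5
4│· · · · · · ♙ ·│4
3│· · ♙ · ♙ ♙ · ·│3
2│♙ ♙ · ♙ · · · ♙│2
1│♖ ♘ ♗ ♕ ♔ ♗ ♘ ♖│1
  ─────────────────
  a b c d e f g h


4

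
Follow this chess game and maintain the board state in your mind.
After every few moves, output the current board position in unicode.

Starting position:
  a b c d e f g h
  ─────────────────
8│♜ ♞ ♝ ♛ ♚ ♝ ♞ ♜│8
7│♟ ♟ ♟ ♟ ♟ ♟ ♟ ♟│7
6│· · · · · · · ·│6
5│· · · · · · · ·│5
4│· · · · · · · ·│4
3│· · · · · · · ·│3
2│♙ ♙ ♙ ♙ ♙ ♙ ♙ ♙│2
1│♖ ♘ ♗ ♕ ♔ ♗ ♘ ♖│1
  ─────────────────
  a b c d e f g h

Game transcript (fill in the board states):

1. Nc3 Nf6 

  a b c d e f g h
  ─────────────────
8│♜ ♞ ♝ ♛ ♚ ♝ · ♜│8
7│♟ ♟ ♟ ♟ ♟ ♟ ♟ ♟│7
6│· · · · · ♞ · ·│6
5│· · · · · · · ·│5
4│· · · · · · · ·│4
3│· · ♘ · · · · ·│3
2│♙ ♙ ♙ ♙ ♙ ♙ ♙ ♙│2
1│♖ · ♗ ♕ ♔ ♗ ♘ ♖│1
  ─────────────────
  a b c d e f g h

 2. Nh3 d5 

  a b c d e f g h
  ─────────────────
8│♜ ♞ ♝ ♛ ♚ ♝ · ♜│8
7│♟ ♟ ♟ · ♟ ♟ ♟ ♟│7
6│· · · · · ♞ · ·│6
5│· · · ♟ · · · ·│5
4│· · · · · · · ·│4
3│· · ♘ · · · · ♘│3
2│♙ ♙ ♙ ♙ ♙ ♙ ♙ ♙│2
1│♖ · ♗ ♕ ♔ ♗ · ♖│1
  ─────────────────
  a b c d e f g h

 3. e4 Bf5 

  a b c d e f g h
  ─────────────────
8│♜ ♞ · ♛ ♚ ♝ · ♜│8
7│♟ ♟ ♟ · ♟ ♟ ♟ ♟│7
6│· · · · · ♞ · ·│6
5│· · · ♟ · ♝ · ·│5
4│· · · · ♙ · · ·│4
3│· · ♘ · · · · ♘│3
2│♙ ♙ ♙ ♙ · ♙ ♙ ♙│2
1│♖ · ♗ ♕ ♔ ♗ · ♖│1
  ─────────────────
  a b c d e f g h

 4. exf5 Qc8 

  a b c d e f g h
  ─────────────────
8│♜ ♞ ♛ · ♚ ♝ · ♜│8
7│♟ ♟ ♟ · ♟ ♟ ♟ ♟│7
6│· · · · · ♞ · ·│6
5│· · · ♟ · ♙ · ·│5
4│· · · · · · · ·│4
3│· · ♘ · · · · ♘│3
2│♙ ♙ ♙ ♙ · ♙ ♙ ♙│2
1│♖ · ♗ ♕ ♔ ♗ · ♖│1
  ─────────────────
  a b c d e f g h



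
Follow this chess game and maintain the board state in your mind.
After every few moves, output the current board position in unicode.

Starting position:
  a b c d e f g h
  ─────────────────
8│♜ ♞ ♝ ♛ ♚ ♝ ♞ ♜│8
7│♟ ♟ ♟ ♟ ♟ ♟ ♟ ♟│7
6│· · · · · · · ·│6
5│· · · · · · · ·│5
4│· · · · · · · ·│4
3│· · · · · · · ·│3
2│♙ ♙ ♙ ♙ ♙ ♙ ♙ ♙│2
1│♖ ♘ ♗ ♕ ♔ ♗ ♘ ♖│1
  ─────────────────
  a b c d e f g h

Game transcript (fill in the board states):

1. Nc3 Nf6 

  a b c d e f g h
  ─────────────────
8│♜ ♞ ♝ ♛ ♚ ♝ · ♜│8
7│♟ ♟ ♟ ♟ ♟ ♟ ♟ ♟│7
6│· · · · · ♞ · ·│6
5│· · · · · · · ·│5
4│· · · · · · · ·│4
3│· · ♘ · · · · ·│3
2│♙ ♙ ♙ ♙ ♙ ♙ ♙ ♙│2
1│♖ · ♗ ♕ ♔ ♗ ♘ ♖│1
  ─────────────────
  a b c d e f g h

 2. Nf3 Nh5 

  a b c d e f g h
  ─────────────────
8│♜ ♞ ♝ ♛ ♚ ♝ · ♜│8
7│♟ ♟ ♟ ♟ ♟ ♟ ♟ ♟│7
6│· · · · · · · ·│6
5│· · · · · · · ♞│5
4│· · · · · · · ·│4
3│· · ♘ · · ♘ · ·│3
2│♙ ♙ ♙ ♙ ♙ ♙ ♙ ♙│2
1│♖ · ♗ ♕ ♔ ♗ · ♖│1
  ─────────────────
  a b c d e f g h

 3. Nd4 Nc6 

  a b c d e f g h
  ─────────────────
8│♜ · ♝ ♛ ♚ ♝ · ♜│8
7│♟ ♟ ♟ ♟ ♟ ♟ ♟ ♟│7
6│· · ♞ · · · · ·│6
5│· · · · · · · ♞│5
4│· · · ♘ · · · ·│4
3│· · ♘ · · · · ·│3
2│♙ ♙ ♙ ♙ ♙ ♙ ♙ ♙│2
1│♖ · ♗ ♕ ♔ ♗ · ♖│1
  ─────────────────
  a b c d e f g h

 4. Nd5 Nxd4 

  a b c d e f g h
  ─────────────────
8│♜ · ♝ ♛ ♚ ♝ · ♜│8
7│♟ ♟ ♟ ♟ ♟ ♟ ♟ ♟│7
6│· · · · · · · ·│6
5│· · · ♘ · · · ♞│5
4│· · · ♞ · · · ·│4
3│· · · · · · · ·│3
2│♙ ♙ ♙ ♙ ♙ ♙ ♙ ♙│2
1│♖ · ♗ ♕ ♔ ♗ · ♖│1
  ─────────────────
  a b c d e f g h

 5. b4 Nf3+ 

  a b c d e f g h
  ─────────────────
8│♜ · ♝ ♛ ♚ ♝ · ♜│8
7│♟ ♟ ♟ ♟ ♟ ♟ ♟ ♟│7
6│· · · · · · · ·│6
5│· · · ♘ · · · ♞│5
4│· ♙ · · · · · ·│4
3│· · · · · ♞ · ·│3
2│♙ · ♙ ♙ ♙ ♙ ♙ ♙│2
1│♖ · ♗ ♕ ♔ ♗ · ♖│1
  ─────────────────
  a b c d e f g h



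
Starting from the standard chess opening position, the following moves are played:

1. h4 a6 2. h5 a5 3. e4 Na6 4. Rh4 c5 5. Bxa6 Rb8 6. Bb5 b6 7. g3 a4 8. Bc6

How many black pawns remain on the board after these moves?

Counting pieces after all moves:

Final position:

  a b c d e f g h
  ─────────────────
8│· ♜ ♝ ♛ ♚ ♝ ♞ ♜│8
7│· · · ♟ ♟ ♟ ♟ ♟│7
6│· ♟ ♗ · · · · ·│6
5│· · ♟ · · · · ♙│5
4│♟ · · · ♙ · · ♖│4
3│· · · · · · ♙ ·│3
2│♙ ♙ ♙ ♙ · ♙ · ·│2
1│♖ ♘ ♗ ♕ ♔ · ♘ ·│1
  ─────────────────
  a b c d e f g h


8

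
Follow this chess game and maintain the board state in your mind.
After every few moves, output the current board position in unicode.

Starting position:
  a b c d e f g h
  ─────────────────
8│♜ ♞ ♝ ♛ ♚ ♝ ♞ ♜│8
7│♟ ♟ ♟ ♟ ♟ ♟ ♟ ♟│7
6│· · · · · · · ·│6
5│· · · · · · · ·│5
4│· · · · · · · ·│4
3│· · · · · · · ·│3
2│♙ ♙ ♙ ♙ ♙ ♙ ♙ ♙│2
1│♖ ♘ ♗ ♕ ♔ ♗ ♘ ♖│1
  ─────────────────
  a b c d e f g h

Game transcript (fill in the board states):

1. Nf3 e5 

  a b c d e f g h
  ─────────────────
8│♜ ♞ ♝ ♛ ♚ ♝ ♞ ♜│8
7│♟ ♟ ♟ ♟ · ♟ ♟ ♟│7
6│· · · · · · · ·│6
5│· · · · ♟ · · ·│5
4│· · · · · · · ·│4
3│· · · · · ♘ · ·│3
2│♙ ♙ ♙ ♙ ♙ ♙ ♙ ♙│2
1│♖ ♘ ♗ ♕ ♔ ♗ · ♖│1
  ─────────────────
  a b c d e f g h

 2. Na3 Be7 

  a b c d e f g h
  ─────────────────
8│♜ ♞ ♝ ♛ ♚ · ♞ ♜│8
7│♟ ♟ ♟ ♟ ♝ ♟ ♟ ♟│7
6│· · · · · · · ·│6
5│· · · · ♟ · · ·│5
4│· · · · · · · ·│4
3│♘ · · · · ♘ · ·│3
2│♙ ♙ ♙ ♙ ♙ ♙ ♙ ♙│2
1│♖ · ♗ ♕ ♔ ♗ · ♖│1
  ─────────────────
  a b c d e f g h

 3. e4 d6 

  a b c d e f g h
  ─────────────────
8│♜ ♞ ♝ ♛ ♚ · ♞ ♜│8
7│♟ ♟ ♟ · ♝ ♟ ♟ ♟│7
6│· · · ♟ · · · ·│6
5│· · · · ♟ · · ·│5
4│· · · · ♙ · · ·│4
3│♘ · · · · ♘ · ·│3
2│♙ ♙ ♙ ♙ · ♙ ♙ ♙│2
1│♖ · ♗ ♕ ♔ ♗ · ♖│1
  ─────────────────
  a b c d e f g h

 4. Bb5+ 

  a b c d e f g h
  ─────────────────
8│♜ ♞ ♝ ♛ ♚ · ♞ ♜│8
7│♟ ♟ ♟ · ♝ ♟ ♟ ♟│7
6│· · · ♟ · · · ·│6
5│· ♗ · · ♟ · · ·│5
4│· · · · ♙ · · ·│4
3│♘ · · · · ♘ · ·│3
2│♙ ♙ ♙ ♙ · ♙ ♙ ♙│2
1│♖ · ♗ ♕ ♔ · · ♖│1
  ─────────────────
  a b c d e f g h


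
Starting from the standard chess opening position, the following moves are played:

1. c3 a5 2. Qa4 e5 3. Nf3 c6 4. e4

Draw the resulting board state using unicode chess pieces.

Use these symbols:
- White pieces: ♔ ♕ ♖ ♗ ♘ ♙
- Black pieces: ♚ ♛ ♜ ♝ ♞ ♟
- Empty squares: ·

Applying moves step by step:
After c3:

♜ ♞ ♝ ♛ ♚ ♝ ♞ ♜
♟ ♟ ♟ ♟ ♟ ♟ ♟ ♟
· · · · · · · ·
· · · · · · · ·
· · · · · · · ·
· · ♙ · · · · ·
♙ ♙ · ♙ ♙ ♙ ♙ ♙
♖ ♘ ♗ ♕ ♔ ♗ ♘ ♖


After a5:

♜ ♞ ♝ ♛ ♚ ♝ ♞ ♜
· ♟ ♟ ♟ ♟ ♟ ♟ ♟
· · · · · · · ·
♟ · · · · · · ·
· · · · · · · ·
· · ♙ · · · · ·
♙ ♙ · ♙ ♙ ♙ ♙ ♙
♖ ♘ ♗ ♕ ♔ ♗ ♘ ♖


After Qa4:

♜ ♞ ♝ ♛ ♚ ♝ ♞ ♜
· ♟ ♟ ♟ ♟ ♟ ♟ ♟
· · · · · · · ·
♟ · · · · · · ·
♕ · · · · · · ·
· · ♙ · · · · ·
♙ ♙ · ♙ ♙ ♙ ♙ ♙
♖ ♘ ♗ · ♔ ♗ ♘ ♖


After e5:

♜ ♞ ♝ ♛ ♚ ♝ ♞ ♜
· ♟ ♟ ♟ · ♟ ♟ ♟
· · · · · · · ·
♟ · · · ♟ · · ·
♕ · · · · · · ·
· · ♙ · · · · ·
♙ ♙ · ♙ ♙ ♙ ♙ ♙
♖ ♘ ♗ · ♔ ♗ ♘ ♖


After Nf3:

♜ ♞ ♝ ♛ ♚ ♝ ♞ ♜
· ♟ ♟ ♟ · ♟ ♟ ♟
· · · · · · · ·
♟ · · · ♟ · · ·
♕ · · · · · · ·
· · ♙ · · ♘ · ·
♙ ♙ · ♙ ♙ ♙ ♙ ♙
♖ ♘ ♗ · ♔ ♗ · ♖


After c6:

♜ ♞ ♝ ♛ ♚ ♝ ♞ ♜
· ♟ · ♟ · ♟ ♟ ♟
· · ♟ · · · · ·
♟ · · · ♟ · · ·
♕ · · · · · · ·
· · ♙ · · ♘ · ·
♙ ♙ · ♙ ♙ ♙ ♙ ♙
♖ ♘ ♗ · ♔ ♗ · ♖


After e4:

♜ ♞ ♝ ♛ ♚ ♝ ♞ ♜
· ♟ · ♟ · ♟ ♟ ♟
· · ♟ · · · · ·
♟ · · · ♟ · · ·
♕ · · · ♙ · · ·
· · ♙ · · ♘ · ·
♙ ♙ · ♙ · ♙ ♙ ♙
♖ ♘ ♗ · ♔ ♗ · ♖



  a b c d e f g h
  ─────────────────
8│♜ ♞ ♝ ♛ ♚ ♝ ♞ ♜│8
7│· ♟ · ♟ · ♟ ♟ ♟│7
6│· · ♟ · · · · ·│6
5│♟ · · · ♟ · · ·│5
4│♕ · · · ♙ · · ·│4
3│· · ♙ · · ♘ · ·│3
2│♙ ♙ · ♙ · ♙ ♙ ♙│2
1│♖ ♘ ♗ · ♔ ♗ · ♖│1
  ─────────────────
  a b c d e f g h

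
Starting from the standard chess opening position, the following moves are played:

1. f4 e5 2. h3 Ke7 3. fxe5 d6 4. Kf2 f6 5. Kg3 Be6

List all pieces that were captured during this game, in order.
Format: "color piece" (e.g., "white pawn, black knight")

Tracking captures:
  fxe5: captured black pawn

black pawn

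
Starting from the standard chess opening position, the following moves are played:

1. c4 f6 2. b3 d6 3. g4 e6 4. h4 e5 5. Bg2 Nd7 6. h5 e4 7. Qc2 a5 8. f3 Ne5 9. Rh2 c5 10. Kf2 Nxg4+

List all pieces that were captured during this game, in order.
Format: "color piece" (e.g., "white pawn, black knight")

Tracking captures:
  Nxg4+: captured white pawn

white pawn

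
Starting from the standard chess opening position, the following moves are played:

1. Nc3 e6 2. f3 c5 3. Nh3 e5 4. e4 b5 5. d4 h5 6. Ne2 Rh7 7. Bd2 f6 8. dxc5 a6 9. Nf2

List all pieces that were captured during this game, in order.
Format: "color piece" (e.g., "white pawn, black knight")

Tracking captures:
  dxc5: captured black pawn

black pawn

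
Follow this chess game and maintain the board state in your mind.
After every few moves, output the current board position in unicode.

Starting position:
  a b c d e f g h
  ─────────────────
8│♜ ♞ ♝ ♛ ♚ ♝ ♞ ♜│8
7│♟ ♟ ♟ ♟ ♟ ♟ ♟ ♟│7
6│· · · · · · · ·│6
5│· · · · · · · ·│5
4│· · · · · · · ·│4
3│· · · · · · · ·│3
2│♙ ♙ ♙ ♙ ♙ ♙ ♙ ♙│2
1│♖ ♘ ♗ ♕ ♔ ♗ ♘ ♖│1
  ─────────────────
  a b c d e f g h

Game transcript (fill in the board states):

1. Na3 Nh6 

  a b c d e f g h
  ─────────────────
8│♜ ♞ ♝ ♛ ♚ ♝ · ♜│8
7│♟ ♟ ♟ ♟ ♟ ♟ ♟ ♟│7
6│· · · · · · · ♞│6
5│· · · · · · · ·│5
4│· · · · · · · ·│4
3│♘ · · · · · · ·│3
2│♙ ♙ ♙ ♙ ♙ ♙ ♙ ♙│2
1│♖ · ♗ ♕ ♔ ♗ ♘ ♖│1
  ─────────────────
  a b c d e f g h

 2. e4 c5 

  a b c d e f g h
  ─────────────────
8│♜ ♞ ♝ ♛ ♚ ♝ · ♜│8
7│♟ ♟ · ♟ ♟ ♟ ♟ ♟│7
6│· · · · · · · ♞│6
5│· · ♟ · · · · ·│5
4│· · · · ♙ · · ·│4
3│♘ · · · · · · ·│3
2│♙ ♙ ♙ ♙ · ♙ ♙ ♙│2
1│♖ · ♗ ♕ ♔ ♗ ♘ ♖│1
  ─────────────────
  a b c d e f g h

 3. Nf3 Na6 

  a b c d e f g h
  ─────────────────
8│♜ · ♝ ♛ ♚ ♝ · ♜│8
7│♟ ♟ · ♟ ♟ ♟ ♟ ♟│7
6│♞ · · · · · · ♞│6
5│· · ♟ · · · · ·│5
4│· · · · ♙ · · ·│4
3│♘ · · · · ♘ · ·│3
2│♙ ♙ ♙ ♙ · ♙ ♙ ♙│2
1│♖ · ♗ ♕ ♔ ♗ · ♖│1
  ─────────────────
  a b c d e f g h

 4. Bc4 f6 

  a b c d e f g h
  ─────────────────
8│♜ · ♝ ♛ ♚ ♝ · ♜│8
7│♟ ♟ · ♟ ♟ · ♟ ♟│7
6│♞ · · · · ♟ · ♞│6
5│· · ♟ · · · · ·│5
4│· · ♗ · ♙ · · ·│4
3│♘ · · · · ♘ · ·│3
2│♙ ♙ ♙ ♙ · ♙ ♙ ♙│2
1│♖ · ♗ ♕ ♔ · · ♖│1
  ─────────────────
  a b c d e f g h

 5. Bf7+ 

  a b c d e f g h
  ─────────────────
8│♜ · ♝ ♛ ♚ ♝ · ♜│8
7│♟ ♟ · ♟ ♟ ♗ ♟ ♟│7
6│♞ · · · · ♟ · ♞│6
5│· · ♟ · · · · ·│5
4│· · · · ♙ · · ·│4
3│♘ · · · · ♘ · ·│3
2│♙ ♙ ♙ ♙ · ♙ ♙ ♙│2
1│♖ · ♗ ♕ ♔ · · ♖│1
  ─────────────────
  a b c d e f g h


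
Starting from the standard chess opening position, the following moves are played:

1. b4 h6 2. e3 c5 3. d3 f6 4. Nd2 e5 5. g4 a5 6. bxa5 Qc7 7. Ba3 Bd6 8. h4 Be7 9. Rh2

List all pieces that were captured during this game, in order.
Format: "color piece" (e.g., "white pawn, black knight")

Tracking captures:
  bxa5: captured black pawn

black pawn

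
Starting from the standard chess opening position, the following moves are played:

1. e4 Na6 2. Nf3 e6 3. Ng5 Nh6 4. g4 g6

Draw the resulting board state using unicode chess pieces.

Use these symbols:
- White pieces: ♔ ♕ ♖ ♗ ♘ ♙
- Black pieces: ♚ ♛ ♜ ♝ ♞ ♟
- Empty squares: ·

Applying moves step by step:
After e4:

♜ ♞ ♝ ♛ ♚ ♝ ♞ ♜
♟ ♟ ♟ ♟ ♟ ♟ ♟ ♟
· · · · · · · ·
· · · · · · · ·
· · · · ♙ · · ·
· · · · · · · ·
♙ ♙ ♙ ♙ · ♙ ♙ ♙
♖ ♘ ♗ ♕ ♔ ♗ ♘ ♖


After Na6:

♜ · ♝ ♛ ♚ ♝ ♞ ♜
♟ ♟ ♟ ♟ ♟ ♟ ♟ ♟
♞ · · · · · · ·
· · · · · · · ·
· · · · ♙ · · ·
· · · · · · · ·
♙ ♙ ♙ ♙ · ♙ ♙ ♙
♖ ♘ ♗ ♕ ♔ ♗ ♘ ♖


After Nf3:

♜ · ♝ ♛ ♚ ♝ ♞ ♜
♟ ♟ ♟ ♟ ♟ ♟ ♟ ♟
♞ · · · · · · ·
· · · · · · · ·
· · · · ♙ · · ·
· · · · · ♘ · ·
♙ ♙ ♙ ♙ · ♙ ♙ ♙
♖ ♘ ♗ ♕ ♔ ♗ · ♖


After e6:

♜ · ♝ ♛ ♚ ♝ ♞ ♜
♟ ♟ ♟ ♟ · ♟ ♟ ♟
♞ · · · ♟ · · ·
· · · · · · · ·
· · · · ♙ · · ·
· · · · · ♘ · ·
♙ ♙ ♙ ♙ · ♙ ♙ ♙
♖ ♘ ♗ ♕ ♔ ♗ · ♖


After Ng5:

♜ · ♝ ♛ ♚ ♝ ♞ ♜
♟ ♟ ♟ ♟ · ♟ ♟ ♟
♞ · · · ♟ · · ·
· · · · · · ♘ ·
· · · · ♙ · · ·
· · · · · · · ·
♙ ♙ ♙ ♙ · ♙ ♙ ♙
♖ ♘ ♗ ♕ ♔ ♗ · ♖


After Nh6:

♜ · ♝ ♛ ♚ ♝ · ♜
♟ ♟ ♟ ♟ · ♟ ♟ ♟
♞ · · · ♟ · · ♞
· · · · · · ♘ ·
· · · · ♙ · · ·
· · · · · · · ·
♙ ♙ ♙ ♙ · ♙ ♙ ♙
♖ ♘ ♗ ♕ ♔ ♗ · ♖


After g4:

♜ · ♝ ♛ ♚ ♝ · ♜
♟ ♟ ♟ ♟ · ♟ ♟ ♟
♞ · · · ♟ · · ♞
· · · · · · ♘ ·
· · · · ♙ · ♙ ·
· · · · · · · ·
♙ ♙ ♙ ♙ · ♙ · ♙
♖ ♘ ♗ ♕ ♔ ♗ · ♖


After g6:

♜ · ♝ ♛ ♚ ♝ · ♜
♟ ♟ ♟ ♟ · ♟ · ♟
♞ · · · ♟ · ♟ ♞
· · · · · · ♘ ·
· · · · ♙ · ♙ ·
· · · · · · · ·
♙ ♙ ♙ ♙ · ♙ · ♙
♖ ♘ ♗ ♕ ♔ ♗ · ♖



  a b c d e f g h
  ─────────────────
8│♜ · ♝ ♛ ♚ ♝ · ♜│8
7│♟ ♟ ♟ ♟ · ♟ · ♟│7
6│♞ · · · ♟ · ♟ ♞│6
5│· · · · · · ♘ ·│5
4│· · · · ♙ · ♙ ·│4
3│· · · · · · · ·│3
2│♙ ♙ ♙ ♙ · ♙ · ♙│2
1│♖ ♘ ♗ ♕ ♔ ♗ · ♖│1
  ─────────────────
  a b c d e f g h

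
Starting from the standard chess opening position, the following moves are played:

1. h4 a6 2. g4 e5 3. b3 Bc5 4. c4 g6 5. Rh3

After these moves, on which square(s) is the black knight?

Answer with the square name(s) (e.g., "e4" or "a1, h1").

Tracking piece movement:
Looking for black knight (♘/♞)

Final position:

  a b c d e f g h
  ─────────────────
8│♜ ♞ ♝ ♛ ♚ · ♞ ♜│8
7│· ♟ ♟ ♟ · ♟ · ♟│7
6│♟ · · · · · ♟ ·│6
5│· · ♝ · ♟ · · ·│5
4│· · ♙ · · · ♙ ♙│4
3│· ♙ · · · · · ♖│3
2│♙ · · ♙ ♙ ♙ · ·│2
1│♖ ♘ ♗ ♕ ♔ ♗ ♘ ·│1
  ─────────────────
  a b c d e f g h


b8, g8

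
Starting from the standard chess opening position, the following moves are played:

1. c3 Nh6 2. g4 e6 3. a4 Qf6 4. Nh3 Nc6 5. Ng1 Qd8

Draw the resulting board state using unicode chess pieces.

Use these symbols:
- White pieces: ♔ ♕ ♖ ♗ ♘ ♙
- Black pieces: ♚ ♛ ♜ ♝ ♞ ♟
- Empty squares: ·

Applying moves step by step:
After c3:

♜ ♞ ♝ ♛ ♚ ♝ ♞ ♜
♟ ♟ ♟ ♟ ♟ ♟ ♟ ♟
· · · · · · · ·
· · · · · · · ·
· · · · · · · ·
· · ♙ · · · · ·
♙ ♙ · ♙ ♙ ♙ ♙ ♙
♖ ♘ ♗ ♕ ♔ ♗ ♘ ♖


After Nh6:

♜ ♞ ♝ ♛ ♚ ♝ · ♜
♟ ♟ ♟ ♟ ♟ ♟ ♟ ♟
· · · · · · · ♞
· · · · · · · ·
· · · · · · · ·
· · ♙ · · · · ·
♙ ♙ · ♙ ♙ ♙ ♙ ♙
♖ ♘ ♗ ♕ ♔ ♗ ♘ ♖


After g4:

♜ ♞ ♝ ♛ ♚ ♝ · ♜
♟ ♟ ♟ ♟ ♟ ♟ ♟ ♟
· · · · · · · ♞
· · · · · · · ·
· · · · · · ♙ ·
· · ♙ · · · · ·
♙ ♙ · ♙ ♙ ♙ · ♙
♖ ♘ ♗ ♕ ♔ ♗ ♘ ♖


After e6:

♜ ♞ ♝ ♛ ♚ ♝ · ♜
♟ ♟ ♟ ♟ · ♟ ♟ ♟
· · · · ♟ · · ♞
· · · · · · · ·
· · · · · · ♙ ·
· · ♙ · · · · ·
♙ ♙ · ♙ ♙ ♙ · ♙
♖ ♘ ♗ ♕ ♔ ♗ ♘ ♖


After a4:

♜ ♞ ♝ ♛ ♚ ♝ · ♜
♟ ♟ ♟ ♟ · ♟ ♟ ♟
· · · · ♟ · · ♞
· · · · · · · ·
♙ · · · · · ♙ ·
· · ♙ · · · · ·
· ♙ · ♙ ♙ ♙ · ♙
♖ ♘ ♗ ♕ ♔ ♗ ♘ ♖


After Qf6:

♜ ♞ ♝ · ♚ ♝ · ♜
♟ ♟ ♟ ♟ · ♟ ♟ ♟
· · · · ♟ ♛ · ♞
· · · · · · · ·
♙ · · · · · ♙ ·
· · ♙ · · · · ·
· ♙ · ♙ ♙ ♙ · ♙
♖ ♘ ♗ ♕ ♔ ♗ ♘ ♖


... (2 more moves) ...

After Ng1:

♜ · ♝ · ♚ ♝ · ♜
♟ ♟ ♟ ♟ · ♟ ♟ ♟
· · ♞ · ♟ ♛ · ♞
· · · · · · · ·
♙ · · · · · ♙ ·
· · ♙ · · · · ·
· ♙ · ♙ ♙ ♙ · ♙
♖ ♘ ♗ ♕ ♔ ♗ ♘ ♖


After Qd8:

♜ · ♝ ♛ ♚ ♝ · ♜
♟ ♟ ♟ ♟ · ♟ ♟ ♟
· · ♞ · ♟ · · ♞
· · · · · · · ·
♙ · · · · · ♙ ·
· · ♙ · · · · ·
· ♙ · ♙ ♙ ♙ · ♙
♖ ♘ ♗ ♕ ♔ ♗ ♘ ♖



  a b c d e f g h
  ─────────────────
8│♜ · ♝ ♛ ♚ ♝ · ♜│8
7│♟ ♟ ♟ ♟ · ♟ ♟ ♟│7
6│· · ♞ · ♟ · · ♞│6
5│· · · · · · · ·│5
4│♙ · · · · · ♙ ·│4
3│· · ♙ · · · · ·│3
2│· ♙ · ♙ ♙ ♙ · ♙│2
1│♖ ♘ ♗ ♕ ♔ ♗ ♘ ♖│1
  ─────────────────
  a b c d e f g h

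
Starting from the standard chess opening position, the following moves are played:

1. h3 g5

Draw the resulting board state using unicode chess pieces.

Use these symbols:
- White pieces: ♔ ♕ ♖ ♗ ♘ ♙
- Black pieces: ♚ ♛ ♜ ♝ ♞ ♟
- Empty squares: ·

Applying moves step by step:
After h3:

♜ ♞ ♝ ♛ ♚ ♝ ♞ ♜
♟ ♟ ♟ ♟ ♟ ♟ ♟ ♟
· · · · · · · ·
· · · · · · · ·
· · · · · · · ·
· · · · · · · ♙
♙ ♙ ♙ ♙ ♙ ♙ ♙ ·
♖ ♘ ♗ ♕ ♔ ♗ ♘ ♖


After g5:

♜ ♞ ♝ ♛ ♚ ♝ ♞ ♜
♟ ♟ ♟ ♟ ♟ ♟ · ♟
· · · · · · · ·
· · · · · · ♟ ·
· · · · · · · ·
· · · · · · · ♙
♙ ♙ ♙ ♙ ♙ ♙ ♙ ·
♖ ♘ ♗ ♕ ♔ ♗ ♘ ♖



  a b c d e f g h
  ─────────────────
8│♜ ♞ ♝ ♛ ♚ ♝ ♞ ♜│8
7│♟ ♟ ♟ ♟ ♟ ♟ · ♟│7
6│· · · · · · · ·│6
5│· · · · · · ♟ ·│5
4│· · · · · · · ·│4
3│· · · · · · · ♙│3
2│♙ ♙ ♙ ♙ ♙ ♙ ♙ ·│2
1│♖ ♘ ♗ ♕ ♔ ♗ ♘ ♖│1
  ─────────────────
  a b c d e f g h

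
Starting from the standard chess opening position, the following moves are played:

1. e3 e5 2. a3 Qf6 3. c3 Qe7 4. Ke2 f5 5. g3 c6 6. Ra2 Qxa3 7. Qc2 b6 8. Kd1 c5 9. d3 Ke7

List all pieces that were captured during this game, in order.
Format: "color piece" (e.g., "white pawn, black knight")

Tracking captures:
  Qxa3: captured white pawn

white pawn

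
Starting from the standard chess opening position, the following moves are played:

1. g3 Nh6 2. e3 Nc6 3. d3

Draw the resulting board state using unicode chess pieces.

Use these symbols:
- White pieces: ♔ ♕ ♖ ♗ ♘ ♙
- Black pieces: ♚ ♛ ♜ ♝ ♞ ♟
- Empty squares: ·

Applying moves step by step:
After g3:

♜ ♞ ♝ ♛ ♚ ♝ ♞ ♜
♟ ♟ ♟ ♟ ♟ ♟ ♟ ♟
· · · · · · · ·
· · · · · · · ·
· · · · · · · ·
· · · · · · ♙ ·
♙ ♙ ♙ ♙ ♙ ♙ · ♙
♖ ♘ ♗ ♕ ♔ ♗ ♘ ♖


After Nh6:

♜ ♞ ♝ ♛ ♚ ♝ · ♜
♟ ♟ ♟ ♟ ♟ ♟ ♟ ♟
· · · · · · · ♞
· · · · · · · ·
· · · · · · · ·
· · · · · · ♙ ·
♙ ♙ ♙ ♙ ♙ ♙ · ♙
♖ ♘ ♗ ♕ ♔ ♗ ♘ ♖


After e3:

♜ ♞ ♝ ♛ ♚ ♝ · ♜
♟ ♟ ♟ ♟ ♟ ♟ ♟ ♟
· · · · · · · ♞
· · · · · · · ·
· · · · · · · ·
· · · · ♙ · ♙ ·
♙ ♙ ♙ ♙ · ♙ · ♙
♖ ♘ ♗ ♕ ♔ ♗ ♘ ♖


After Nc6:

♜ · ♝ ♛ ♚ ♝ · ♜
♟ ♟ ♟ ♟ ♟ ♟ ♟ ♟
· · ♞ · · · · ♞
· · · · · · · ·
· · · · · · · ·
· · · · ♙ · ♙ ·
♙ ♙ ♙ ♙ · ♙ · ♙
♖ ♘ ♗ ♕ ♔ ♗ ♘ ♖


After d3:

♜ · ♝ ♛ ♚ ♝ · ♜
♟ ♟ ♟ ♟ ♟ ♟ ♟ ♟
· · ♞ · · · · ♞
· · · · · · · ·
· · · · · · · ·
· · · ♙ ♙ · ♙ ·
♙ ♙ ♙ · · ♙ · ♙
♖ ♘ ♗ ♕ ♔ ♗ ♘ ♖



  a b c d e f g h
  ─────────────────
8│♜ · ♝ ♛ ♚ ♝ · ♜│8
7│♟ ♟ ♟ ♟ ♟ ♟ ♟ ♟│7
6│· · ♞ · · · · ♞│6
5│· · · · · · · ·│5
4│· · · · · · · ·│4
3│· · · ♙ ♙ · ♙ ·│3
2│♙ ♙ ♙ · · ♙ · ♙│2
1│♖ ♘ ♗ ♕ ♔ ♗ ♘ ♖│1
  ─────────────────
  a b c d e f g h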